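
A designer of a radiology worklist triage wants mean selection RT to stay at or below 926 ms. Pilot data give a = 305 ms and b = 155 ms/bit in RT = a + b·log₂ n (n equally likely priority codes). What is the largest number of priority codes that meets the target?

Set 305 + 155·log₂ n ≤ 926 → log₂ n ≤ (926 − 305)/155 = 4.0065.
So n ≤ 2^4.0065 = 16.072; the largest integer n is 16.

16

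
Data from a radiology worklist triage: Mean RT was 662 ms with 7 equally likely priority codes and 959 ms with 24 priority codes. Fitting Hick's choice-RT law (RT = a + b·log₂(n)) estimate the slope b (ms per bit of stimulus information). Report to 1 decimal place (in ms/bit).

167.1 ms/bit

The slope on a log₂ axis is (959 − 662) / (4.5850 − 2.8074) = 167.078 ms/bit.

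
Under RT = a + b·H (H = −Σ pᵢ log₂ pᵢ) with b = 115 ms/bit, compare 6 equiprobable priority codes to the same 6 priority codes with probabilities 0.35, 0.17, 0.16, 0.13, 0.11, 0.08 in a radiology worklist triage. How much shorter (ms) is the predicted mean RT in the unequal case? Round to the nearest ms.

20 ms

Equiprobable entropy H₀ = log₂ 6 = 2.5850 bits.
Skewed entropy H = −Σ pᵢ log₂ pᵢ = 2.4121 bits.
ΔRT = b·(H₀ − H) = 115 × 0.1728 = 19.87 ms.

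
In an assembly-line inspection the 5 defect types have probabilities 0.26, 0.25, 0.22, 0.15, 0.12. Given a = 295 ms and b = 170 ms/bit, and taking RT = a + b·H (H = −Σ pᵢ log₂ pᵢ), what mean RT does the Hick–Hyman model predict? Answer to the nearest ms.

680 ms

Entropy contributions −pᵢ log₂ pᵢ: 0.5053, 0.5000, 0.4806, 0.4105, 0.3671; sum H = 2.2635 bits.
RT = a + bH = 295 + 170·2.2635 = 679.79 ms.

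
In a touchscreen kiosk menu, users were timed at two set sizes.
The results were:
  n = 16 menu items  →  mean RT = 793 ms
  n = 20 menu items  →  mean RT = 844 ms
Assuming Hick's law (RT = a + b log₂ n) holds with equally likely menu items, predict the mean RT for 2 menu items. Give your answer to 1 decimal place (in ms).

Fit slope and intercept:
  b = (844 − 793) / (log₂ 20 − log₂ 16) = 51 / (4.3219 − 4) = 158.420 ms/bit
  a = 793 − 158.420 × 4 = 159.318 ms
Then RT(2) = 159.318 + 158.420 × log₂ 2 = 159.318 + 158.420 × 1 ≈ 317.739 ms.

317.7 ms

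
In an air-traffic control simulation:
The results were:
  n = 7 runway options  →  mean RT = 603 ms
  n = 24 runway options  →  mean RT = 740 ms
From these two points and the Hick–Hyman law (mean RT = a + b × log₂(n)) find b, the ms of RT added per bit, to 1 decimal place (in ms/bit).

b = (RT₂ − RT₁)/(log₂ n₂ − log₂ n₁) = (740 − 603)/(4.5850 − 2.8074) = 77.070 ms/bit.

77.1 ms/bit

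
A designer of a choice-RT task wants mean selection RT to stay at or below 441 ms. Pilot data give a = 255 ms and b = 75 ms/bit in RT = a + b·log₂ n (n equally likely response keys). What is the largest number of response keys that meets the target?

Information budget: (441 − 255)/75 = 2.4800 bits, so n ≤ 2^2.4800 = 5.579 → at most 5.

5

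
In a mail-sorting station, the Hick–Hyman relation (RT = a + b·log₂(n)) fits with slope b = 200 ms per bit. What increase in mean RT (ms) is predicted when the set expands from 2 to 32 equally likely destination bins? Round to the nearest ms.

The intercept a cancels: ΔRT = b·(log₂ n₂ − log₂ n₁) = b·log₂(n₂/n₁).
log₂(32) − log₂(2) = log₂(32/2) = log₂(16) = 4.
ΔRT = 200 × 4.0000 = 800.000 ms.

800 ms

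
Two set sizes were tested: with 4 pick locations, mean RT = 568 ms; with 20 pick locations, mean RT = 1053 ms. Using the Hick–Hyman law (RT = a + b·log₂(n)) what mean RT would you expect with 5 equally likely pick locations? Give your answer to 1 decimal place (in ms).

RT is linear in log₂ n, so two points fix the line:
  b = (1053 − 568) / (log₂ 20 − log₂ 4) = 485 / (4.3219 − 2) = 208.878 ms/bit
  a = 568 − 208.878 × 2 = 150.244 ms
Then RT(5) = 150.244 + 208.878 × log₂ 5 = 150.244 + 208.878 × 2.3219 ≈ 635.244 ms.

635.2 ms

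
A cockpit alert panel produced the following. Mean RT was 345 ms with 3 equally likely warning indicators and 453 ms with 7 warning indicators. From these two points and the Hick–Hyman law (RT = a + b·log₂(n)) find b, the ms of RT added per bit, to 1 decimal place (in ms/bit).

Slope: b = (453 − 345) / (log₂ 7 − log₂ 3) = 108/1.2224 = 88.351 ms/bit.

88.4 ms/bit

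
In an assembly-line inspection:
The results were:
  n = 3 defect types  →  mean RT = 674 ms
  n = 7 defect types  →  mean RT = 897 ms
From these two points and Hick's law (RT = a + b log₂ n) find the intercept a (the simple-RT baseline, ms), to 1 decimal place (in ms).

b = (RT₂ − RT₁)/(log₂ n₂ − log₂ n₁) = (897 − 674)/(2.8074 − 1.5850) = 182.429 ms/bit.
a = RT₁ − b·log₂ n₁ = 674 − 182.429 × 1.5850 = 384.857 ms.

384.9 ms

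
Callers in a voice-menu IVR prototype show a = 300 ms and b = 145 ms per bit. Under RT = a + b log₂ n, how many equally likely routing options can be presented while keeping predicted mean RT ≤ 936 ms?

Information budget: (936 − 300)/145 = 4.3862 bits, so n ≤ 2^4.3862 = 20.911 → at most 20.

20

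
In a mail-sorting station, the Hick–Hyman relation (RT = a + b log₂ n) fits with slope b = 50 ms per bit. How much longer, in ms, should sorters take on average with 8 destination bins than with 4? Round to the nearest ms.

Only the slope matters, since a is common to both: ΔRT = b·log₂(n₂/n₁).
log₂(8) − log₂(4) = log₂(8/4) = log₂(2) = 1.
ΔRT = 50 × 1.0000 = 50.000 ms.

50 ms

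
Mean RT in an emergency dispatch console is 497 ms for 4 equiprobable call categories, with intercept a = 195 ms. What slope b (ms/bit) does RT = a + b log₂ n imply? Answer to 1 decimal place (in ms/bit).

151.0 ms/bit

log₂(4) = 2 bits.
b = (RT − a)/log₂ n = (497 − 195) / 2 = 151.000 ms/bit.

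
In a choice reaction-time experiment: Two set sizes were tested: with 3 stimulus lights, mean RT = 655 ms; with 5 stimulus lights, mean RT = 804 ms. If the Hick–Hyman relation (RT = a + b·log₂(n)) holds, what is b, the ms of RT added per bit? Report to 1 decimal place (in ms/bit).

The slope on a log₂ axis is (804 − 655) / (2.3219 − 1.5850) = 202.180 ms/bit.

202.2 ms/bit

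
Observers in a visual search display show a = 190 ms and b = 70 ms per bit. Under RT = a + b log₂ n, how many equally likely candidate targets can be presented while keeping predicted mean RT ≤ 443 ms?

70·log₂ n ≤ 443 − 190 = 253, giving log₂ n ≤ 3.6143 and n ≤ 12.246. The largest whole number is 12.

12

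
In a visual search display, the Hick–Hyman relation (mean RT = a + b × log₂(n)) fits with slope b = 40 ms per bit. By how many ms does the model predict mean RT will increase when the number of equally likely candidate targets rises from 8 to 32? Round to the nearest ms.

Only the slope matters, since a is common to both: ΔRT = b·log₂(n₂/n₁).
log₂(32) − log₂(8) = log₂(32/8) = log₂(4) = 2.
ΔRT = 40 × 2.0000 = 80.000 ms.

80 ms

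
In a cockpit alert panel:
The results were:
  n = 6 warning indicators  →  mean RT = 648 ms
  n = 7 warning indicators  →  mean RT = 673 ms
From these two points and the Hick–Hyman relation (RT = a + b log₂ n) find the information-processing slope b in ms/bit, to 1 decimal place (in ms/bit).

112.4 ms/bit

Slope: b = (673 − 648) / (log₂ 7 − log₂ 6) = 25/0.2224 = 112.414 ms/bit.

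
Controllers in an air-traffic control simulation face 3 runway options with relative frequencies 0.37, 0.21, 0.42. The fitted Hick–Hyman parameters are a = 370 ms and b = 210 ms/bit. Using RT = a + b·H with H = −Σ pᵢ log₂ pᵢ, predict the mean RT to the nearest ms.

691 ms

Entropy contributions −pᵢ log₂ pᵢ: 0.5307, 0.4728, 0.5256; sum H = 1.5292 bits.
RT = a + bH = 370 + 210·1.5292 = 691.13 ms.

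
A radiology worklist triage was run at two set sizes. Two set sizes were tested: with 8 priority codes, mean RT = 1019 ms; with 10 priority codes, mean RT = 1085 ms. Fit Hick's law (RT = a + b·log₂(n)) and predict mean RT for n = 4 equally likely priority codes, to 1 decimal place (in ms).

814.0 ms

With log₂ n on the abscissa the relation is linear; from the two conditions:
  b = (1085 − 1019) / (log₂ 10 − log₂ 8) = 66 / (3.3219 − 3) = 205.015 ms/bit
  a = 1019 − 205.015 × 3 = 403.956 ms
Then RT(4) = 403.956 + 205.015 × log₂ 4 = 403.956 + 205.015 × 2 ≈ 813.985 ms.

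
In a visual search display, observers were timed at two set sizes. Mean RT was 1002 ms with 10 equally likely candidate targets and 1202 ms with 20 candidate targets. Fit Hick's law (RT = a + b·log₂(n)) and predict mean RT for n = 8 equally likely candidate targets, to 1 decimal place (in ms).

937.6 ms

With log₂ n on the abscissa the relation is linear; from the two conditions:
  b = (1202 − 1002) / (log₂ 20 − log₂ 10) = 200 / (4.3219 − 3.3219) = 200.000 ms/bit
  a = 1002 − 200.000 × 3.3219 = 337.614 ms
Then RT(8) = 337.614 + 200.000 × log₂ 8 = 337.614 + 200.000 × 3 ≈ 937.614 ms.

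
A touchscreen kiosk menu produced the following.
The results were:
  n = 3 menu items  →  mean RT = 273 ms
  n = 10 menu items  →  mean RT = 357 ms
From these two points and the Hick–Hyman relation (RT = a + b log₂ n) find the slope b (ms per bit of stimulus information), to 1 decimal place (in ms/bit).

48.4 ms/bit

Slope: b = (357 − 273) / (log₂ 10 − log₂ 3) = 84/1.7370 = 48.360 ms/bit.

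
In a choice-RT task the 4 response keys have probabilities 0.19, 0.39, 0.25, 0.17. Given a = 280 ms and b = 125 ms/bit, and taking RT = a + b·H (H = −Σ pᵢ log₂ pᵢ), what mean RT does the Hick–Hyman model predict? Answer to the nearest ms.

520 ms

H = 0.19·log₂(1/0.19) + 0.39·log₂(1/0.39) + 0.25·log₂(1/0.25) + 0.17·log₂(1/0.17) = 1.9196 bits.
RT = 280 + 125 × 1.9196 = 519.95 ms.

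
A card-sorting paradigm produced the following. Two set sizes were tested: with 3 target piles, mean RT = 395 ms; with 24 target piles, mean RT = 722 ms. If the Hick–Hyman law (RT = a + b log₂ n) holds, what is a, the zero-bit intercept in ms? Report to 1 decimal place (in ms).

222.2 ms

The slope on a log₂ axis is (722 − 395) / (4.5850 − 1.5850) = 109.000 ms/bit.
Intercept: a = 395 − 109.000·log₂(3) = 222.239 ms.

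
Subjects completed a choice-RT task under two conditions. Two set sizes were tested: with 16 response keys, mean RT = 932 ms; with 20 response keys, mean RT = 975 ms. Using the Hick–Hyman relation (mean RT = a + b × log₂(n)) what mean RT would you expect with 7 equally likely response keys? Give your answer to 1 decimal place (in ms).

772.7 ms

With log₂ n on the abscissa the relation is linear; from the two conditions:
  b = (975 − 932) / (log₂ 20 − log₂ 16) = 43 / (4.3219 − 4) = 133.570 ms/bit
  a = 932 − 133.570 × 4 = 397.719 ms
Then RT(7) = 397.719 + 133.570 × log₂ 7 = 397.719 + 133.570 × 2.8074 ≈ 772.698 ms.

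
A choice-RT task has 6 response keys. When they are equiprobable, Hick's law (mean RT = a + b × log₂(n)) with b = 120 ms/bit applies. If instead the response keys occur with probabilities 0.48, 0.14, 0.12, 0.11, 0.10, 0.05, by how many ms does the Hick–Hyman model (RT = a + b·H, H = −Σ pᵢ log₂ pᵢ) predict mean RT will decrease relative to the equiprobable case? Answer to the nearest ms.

50 ms

Equiprobable entropy H₀ = log₂ 6 = 2.5850 bits.
Skewed entropy H = −Σ pᵢ log₂ pᵢ = 2.1710 bits.
ΔRT = b·(H₀ − H) = 120 × 0.4139 = 49.67 ms.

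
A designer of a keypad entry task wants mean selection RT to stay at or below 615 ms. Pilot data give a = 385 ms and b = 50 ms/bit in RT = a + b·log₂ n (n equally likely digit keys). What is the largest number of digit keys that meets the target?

Set 385 + 50·log₂ n ≤ 615 → log₂ n ≤ (615 − 385)/50 = 4.6000.
So n ≤ 2^4.6000 = 24.251; the largest integer n is 24.

24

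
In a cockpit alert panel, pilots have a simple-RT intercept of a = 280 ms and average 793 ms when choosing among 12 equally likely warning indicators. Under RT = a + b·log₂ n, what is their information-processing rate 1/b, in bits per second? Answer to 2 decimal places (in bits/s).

Choice component = 793 − 280 = 513 ms over log₂(12) = 3.5850 bits.
b = 513 / 3.5850 = 143.098 ms/bit, so 1/b = 6.988 bits/s.

6.99 bits/s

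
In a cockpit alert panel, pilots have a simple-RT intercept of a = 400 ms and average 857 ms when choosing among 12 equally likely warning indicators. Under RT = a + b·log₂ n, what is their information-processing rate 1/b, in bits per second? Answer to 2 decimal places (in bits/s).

b = (857 − 400)/log₂ 12 = 457/3.5850 = 127.477 ms per bit = 0.12748 s/bit; the reciprocal is 7.845 bits/s.

7.84 bits/s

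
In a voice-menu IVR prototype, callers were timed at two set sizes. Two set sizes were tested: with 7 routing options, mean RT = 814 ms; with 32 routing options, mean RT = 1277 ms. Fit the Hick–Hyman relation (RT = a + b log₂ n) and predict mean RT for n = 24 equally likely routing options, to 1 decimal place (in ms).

Fit slope and intercept:
  b = (1277 − 814) / (log₂ 32 − log₂ 7) = 463 / (5 − 2.8074) = 211.160 ms/bit
  a = 814 − 211.160 × 2.8074 = 221.198 ms
Then RT(24) = 221.198 + 211.160 × log₂ 24 = 221.198 + 211.160 × 4.5850 ≈ 1189.360 ms.

1189.4 ms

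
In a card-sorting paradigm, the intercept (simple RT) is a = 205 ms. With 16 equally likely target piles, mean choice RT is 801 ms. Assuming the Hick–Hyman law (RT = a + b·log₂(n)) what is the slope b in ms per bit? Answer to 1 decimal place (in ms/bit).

149.0 ms/bit

log₂(16) = 4 bits.
b = (RT − a)/log₂ n = (801 − 205) / 4 = 149.000 ms/bit.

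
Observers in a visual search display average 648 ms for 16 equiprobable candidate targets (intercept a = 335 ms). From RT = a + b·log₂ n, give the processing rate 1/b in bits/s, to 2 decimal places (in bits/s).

Choice component = 648 − 335 = 313 ms over log₂(16) = 4 bits.
b = 313 / 4 = 78.250 ms/bit, so 1/b = 12.780 bits/s.

12.78 bits/s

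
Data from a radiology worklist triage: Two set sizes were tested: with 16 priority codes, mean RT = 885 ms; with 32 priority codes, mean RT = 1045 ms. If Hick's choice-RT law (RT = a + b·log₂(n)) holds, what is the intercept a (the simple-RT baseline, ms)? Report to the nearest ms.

Slope: b = (1045 − 885) / (log₂ 32 − log₂ 16) = 160/1.0000 = 160 ms/bit.
a = RT₁ − b·log₂ n₁ = 885 − 160 × 4 = 245.000 ms.

245 ms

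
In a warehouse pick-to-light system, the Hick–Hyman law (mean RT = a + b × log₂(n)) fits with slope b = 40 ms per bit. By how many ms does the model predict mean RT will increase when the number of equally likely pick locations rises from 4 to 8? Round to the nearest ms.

40 ms

The intercept a cancels: ΔRT = b·(log₂ n₂ − log₂ n₁) = b·log₂(n₂/n₁).
log₂(8) − log₂(4) = log₂(8/4) = log₂(2) = 1.
ΔRT = 40 × 1.0000 = 40.000 ms.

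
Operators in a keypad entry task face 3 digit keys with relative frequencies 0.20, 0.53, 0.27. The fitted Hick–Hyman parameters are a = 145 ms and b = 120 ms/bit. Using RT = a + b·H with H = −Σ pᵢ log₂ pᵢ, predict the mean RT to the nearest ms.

320 ms

Entropy contributions −pᵢ log₂ pᵢ: 0.4644, 0.4854, 0.5100; sum H = 1.4599 bits.
RT = a + bH = 145 + 120·1.4599 = 320.18 ms.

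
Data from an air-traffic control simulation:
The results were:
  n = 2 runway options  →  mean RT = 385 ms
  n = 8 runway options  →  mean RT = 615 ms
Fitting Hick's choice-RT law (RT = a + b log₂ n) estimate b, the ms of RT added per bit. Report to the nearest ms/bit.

115 ms/bit

b = (RT₂ − RT₁)/(log₂ n₂ − log₂ n₁) = (615 − 385)/(3 − 1) = 115 ms/bit.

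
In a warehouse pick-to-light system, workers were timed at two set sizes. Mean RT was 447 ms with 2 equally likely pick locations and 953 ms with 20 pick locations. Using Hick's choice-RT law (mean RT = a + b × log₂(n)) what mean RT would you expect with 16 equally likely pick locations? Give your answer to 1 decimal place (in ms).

904.0 ms

Solve the two-equation system in a and b:
  b = (953 − 447) / (log₂ 20 − log₂ 2) = 506 / (4.3219 − 1) = 152.321 ms/bit
  a = 447 − 152.321 × 1 = 294.679 ms
Then RT(16) = 294.679 + 152.321 × log₂ 16 = 294.679 + 152.321 × 4 ≈ 903.964 ms.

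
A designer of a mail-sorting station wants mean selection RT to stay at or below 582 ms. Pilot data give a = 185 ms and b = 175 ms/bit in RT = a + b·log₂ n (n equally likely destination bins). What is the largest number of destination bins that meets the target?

Set 185 + 175·log₂ n ≤ 582 → log₂ n ≤ (582 − 185)/175 = 2.2686.
So n ≤ 2^2.2686 = 4.818; the largest integer n is 4.

4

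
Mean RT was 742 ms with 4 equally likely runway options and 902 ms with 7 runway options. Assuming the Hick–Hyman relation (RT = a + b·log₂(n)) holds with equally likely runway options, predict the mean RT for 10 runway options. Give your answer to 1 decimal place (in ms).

Solve the two-equation system in a and b:
  b = (902 − 742) / (log₂ 7 − log₂ 4) = 160 / (2.8074 − 2) = 198.178 ms/bit
  a = 742 − 198.178 × 2 = 345.644 ms
Then RT(10) = 345.644 + 198.178 × log₂ 10 = 345.644 + 198.178 × 3.3219 ≈ 1003.977 ms.

1004.0 ms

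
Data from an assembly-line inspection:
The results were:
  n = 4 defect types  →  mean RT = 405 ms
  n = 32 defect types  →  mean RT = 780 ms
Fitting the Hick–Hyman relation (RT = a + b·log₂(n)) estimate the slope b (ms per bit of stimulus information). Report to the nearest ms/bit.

The slope on a log₂ axis is (780 − 405) / (5 − 2) = 125 ms/bit.

125 ms/bit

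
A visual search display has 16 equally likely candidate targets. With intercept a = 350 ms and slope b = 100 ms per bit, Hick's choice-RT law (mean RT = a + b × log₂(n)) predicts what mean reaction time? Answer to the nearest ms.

750 ms

log₂(16) = 4 bits, so RT = 350 + 100 × 4 ≈ 750.000 ms.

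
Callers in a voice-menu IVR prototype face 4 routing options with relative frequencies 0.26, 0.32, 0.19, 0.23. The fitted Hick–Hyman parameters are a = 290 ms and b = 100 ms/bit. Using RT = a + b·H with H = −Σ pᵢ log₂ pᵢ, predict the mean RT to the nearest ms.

487 ms

H = 0.26·log₂(1/0.26) + 0.32·log₂(1/0.32) + 0.19·log₂(1/0.19) + 0.23·log₂(1/0.23) = 1.9742 bits.
RT = 290 + 100 × 1.9742 = 487.42 ms.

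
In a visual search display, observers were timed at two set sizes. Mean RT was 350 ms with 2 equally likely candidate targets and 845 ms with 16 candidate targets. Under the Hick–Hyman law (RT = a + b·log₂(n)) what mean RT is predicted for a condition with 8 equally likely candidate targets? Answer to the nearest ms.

With log₂ n on the abscissa the relation is linear; from the two conditions:
  b = (845 − 350) / (log₂ 16 − log₂ 2) = 495 / (4 − 1) = 165 ms/bit
  a = 350 − 165 × 1 = 185 ms
Then RT(8) = 185 + 165 × log₂ 8 = 185 + 165 × 3 ≈ 680.000 ms.

680 ms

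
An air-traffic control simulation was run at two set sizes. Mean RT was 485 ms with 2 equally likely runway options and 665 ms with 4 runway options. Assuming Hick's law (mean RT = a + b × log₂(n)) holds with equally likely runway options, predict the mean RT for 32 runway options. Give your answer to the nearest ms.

1205 ms

RT is linear in log₂ n, so two points fix the line:
  b = (665 − 485) / (log₂ 4 − log₂ 2) = 180 / (2 − 1) = 180 ms/bit
  a = 485 − 180 × 1 = 305 ms
Then RT(32) = 305 + 180 × log₂ 32 = 305 + 180 × 5 ≈ 1205.000 ms.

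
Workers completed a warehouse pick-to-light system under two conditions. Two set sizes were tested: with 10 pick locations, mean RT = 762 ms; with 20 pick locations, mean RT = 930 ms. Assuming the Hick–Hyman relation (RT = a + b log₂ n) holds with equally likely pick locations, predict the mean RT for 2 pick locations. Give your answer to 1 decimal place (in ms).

371.9 ms

Fit slope and intercept:
  b = (930 − 762) / (log₂ 20 − log₂ 10) = 168 / (4.3219 − 3.3219) = 168.000 ms/bit
  a = 762 − 168.000 × 3.3219 = 203.916 ms
Then RT(2) = 203.916 + 168.000 × log₂ 2 = 203.916 + 168.000 × 1 ≈ 371.916 ms.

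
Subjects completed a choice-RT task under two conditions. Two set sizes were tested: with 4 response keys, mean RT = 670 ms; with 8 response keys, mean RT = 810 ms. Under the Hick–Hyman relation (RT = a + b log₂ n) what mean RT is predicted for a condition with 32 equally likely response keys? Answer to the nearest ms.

1090 ms

RT is linear in log₂ n, so two points fix the line:
  b = (810 − 670) / (log₂ 8 − log₂ 4) = 140 / (3 − 2) = 140 ms/bit
  a = 670 − 140 × 2 = 390 ms
Then RT(32) = 390 + 140 × log₂ 32 = 390 + 140 × 5 ≈ 1090.000 ms.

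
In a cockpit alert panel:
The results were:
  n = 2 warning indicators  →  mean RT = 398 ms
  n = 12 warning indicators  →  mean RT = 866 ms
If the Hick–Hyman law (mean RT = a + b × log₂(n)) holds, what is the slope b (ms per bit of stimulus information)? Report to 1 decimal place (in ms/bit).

181.0 ms/bit

Slope: b = (866 − 398) / (log₂ 12 − log₂ 2) = 468/2.5850 = 181.047 ms/bit.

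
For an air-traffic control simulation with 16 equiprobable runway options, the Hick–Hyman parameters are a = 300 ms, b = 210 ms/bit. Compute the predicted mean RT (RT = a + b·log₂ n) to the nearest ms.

log₂(16) = 4 bits, so RT = 300 + 210 × 4 ≈ 1140.000 ms.

1140 ms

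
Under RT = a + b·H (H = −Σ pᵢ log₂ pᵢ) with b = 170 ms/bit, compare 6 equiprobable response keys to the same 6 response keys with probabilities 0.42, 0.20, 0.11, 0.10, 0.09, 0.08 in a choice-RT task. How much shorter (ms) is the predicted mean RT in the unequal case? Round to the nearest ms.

The RT saving is b·ΔH. Equiprobable H₀ = log₂(6) = 2.5850 bits; with the given probabilities H = 2.2767 bits.
b·(H₀ − H) = 170 × (2.5850 − 2.2767) = 52.41 ms.

52 ms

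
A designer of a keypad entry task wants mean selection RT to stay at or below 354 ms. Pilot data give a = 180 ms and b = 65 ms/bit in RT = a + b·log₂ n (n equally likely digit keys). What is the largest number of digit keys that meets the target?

Information budget: (354 − 180)/65 = 2.6769 bits, so n ≤ 2^2.6769 = 6.395 → at most 6.

6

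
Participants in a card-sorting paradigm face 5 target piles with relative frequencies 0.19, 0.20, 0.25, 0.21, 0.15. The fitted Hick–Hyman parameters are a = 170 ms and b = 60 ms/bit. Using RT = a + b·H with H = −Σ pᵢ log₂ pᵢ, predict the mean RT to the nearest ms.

308 ms

Entropy contributions −pᵢ log₂ pᵢ: 0.4552, 0.4644, 0.5000, 0.4728, 0.4105; sum H = 2.3030 bits.
RT = a + bH = 170 + 60·2.3030 = 308.18 ms.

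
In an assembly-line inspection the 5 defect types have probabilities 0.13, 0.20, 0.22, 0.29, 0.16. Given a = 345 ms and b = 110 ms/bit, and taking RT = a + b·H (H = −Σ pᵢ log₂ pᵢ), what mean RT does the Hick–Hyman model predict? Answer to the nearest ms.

595 ms

H = 0.13·log₂(1/0.13) + 0.20·log₂(1/0.20) + 0.22·log₂(1/0.22) + 0.29·log₂(1/0.29) + 0.16·log₂(1/0.16) = 2.2685 bits.
RT = 345 + 110 × 2.2685 = 594.54 ms.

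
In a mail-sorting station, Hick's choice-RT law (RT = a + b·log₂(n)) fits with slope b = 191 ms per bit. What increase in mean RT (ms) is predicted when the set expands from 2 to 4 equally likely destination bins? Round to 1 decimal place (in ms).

ΔRT = (a + b log₂ n₂) − (a + b log₂ n₁) = b·(log₂ n₂ − log₂ n₁).
log₂(4) − log₂(2) = log₂(4/2) = log₂(2) = 1.
ΔRT = 191 × 1.0000 = 191.000 ms.

191.0 ms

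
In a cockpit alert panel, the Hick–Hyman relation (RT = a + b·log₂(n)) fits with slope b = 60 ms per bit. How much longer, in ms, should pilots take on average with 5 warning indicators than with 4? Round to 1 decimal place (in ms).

Only the slope matters, since a is common to both: ΔRT = b·log₂(n₂/n₁).
log₂(5) − log₂(4) = 2.3219 − 2 = 0.3219.
ΔRT = 60 × 0.3219 = 19.316 ms.

19.3 ms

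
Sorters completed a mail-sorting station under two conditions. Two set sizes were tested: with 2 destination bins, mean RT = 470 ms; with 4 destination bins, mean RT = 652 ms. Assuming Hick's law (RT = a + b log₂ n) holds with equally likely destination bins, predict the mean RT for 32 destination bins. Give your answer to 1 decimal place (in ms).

With log₂ n on the abscissa the relation is linear; from the two conditions:
  b = (652 − 470) / (log₂ 4 − log₂ 2) = 182 / (2 − 1) = 182.000 ms/bit
  a = 470 − 182.000 × 1 = 288.000 ms
Then RT(32) = 288.000 + 182.000 × log₂ 32 = 288.000 + 182.000 × 5 ≈ 1198.000 ms.

1198.0 ms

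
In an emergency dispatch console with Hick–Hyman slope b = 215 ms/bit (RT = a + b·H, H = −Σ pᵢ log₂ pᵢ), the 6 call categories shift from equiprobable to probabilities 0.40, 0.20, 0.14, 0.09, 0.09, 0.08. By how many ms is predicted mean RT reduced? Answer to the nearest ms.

60 ms

Equiprobable entropy H₀ = log₂ 6 = 2.5850 bits.
Skewed entropy H = −Σ pᵢ log₂ pᵢ = 2.3071 bits.
ΔRT = b·(H₀ − H) = 215 × 0.2779 = 59.74 ms.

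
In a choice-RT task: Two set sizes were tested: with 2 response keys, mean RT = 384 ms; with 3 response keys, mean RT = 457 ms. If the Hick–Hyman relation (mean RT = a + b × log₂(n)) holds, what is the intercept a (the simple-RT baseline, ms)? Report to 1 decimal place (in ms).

Slope: b = (457 − 384) / (log₂ 3 − log₂ 2) = 73/0.5850 = 124.794 ms/bit.
Intercept: a = 384 − 124.794·log₂(2) = 259.206 ms.

259.2 ms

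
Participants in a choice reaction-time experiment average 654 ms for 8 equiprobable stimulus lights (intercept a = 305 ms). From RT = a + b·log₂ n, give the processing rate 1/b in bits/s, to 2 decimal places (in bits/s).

8.60 bits/s

b = (654 − 305)/log₂ 8 = 349/3 = 116.333 ms per bit = 0.11633 s/bit; the reciprocal is 8.596 bits/s.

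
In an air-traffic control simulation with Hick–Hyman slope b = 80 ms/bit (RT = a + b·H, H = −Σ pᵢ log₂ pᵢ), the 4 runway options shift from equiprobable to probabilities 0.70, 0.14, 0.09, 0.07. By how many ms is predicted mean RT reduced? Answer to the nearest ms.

53 ms

Equiprobable entropy H₀ = log₂ 4 = 2.0000 bits.
Skewed entropy H = −Σ pᵢ log₂ pᵢ = 1.3385 bits.
ΔRT = b·(H₀ − H) = 80 × 0.6615 = 52.92 ms.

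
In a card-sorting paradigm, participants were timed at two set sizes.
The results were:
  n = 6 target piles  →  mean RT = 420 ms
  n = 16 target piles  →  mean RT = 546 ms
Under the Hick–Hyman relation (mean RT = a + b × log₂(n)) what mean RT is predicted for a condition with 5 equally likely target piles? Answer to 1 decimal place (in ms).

396.6 ms

Solve the two-equation system in a and b:
  b = (546 − 420) / (log₂ 16 − log₂ 6) = 126 / (4 − 2.5850) = 89.044 ms/bit
  a = 420 − 89.044 × 2.5850 = 189.826 ms
Then RT(5) = 189.826 + 89.044 × log₂ 5 = 189.826 + 89.044 × 2.3219 ≈ 396.578 ms.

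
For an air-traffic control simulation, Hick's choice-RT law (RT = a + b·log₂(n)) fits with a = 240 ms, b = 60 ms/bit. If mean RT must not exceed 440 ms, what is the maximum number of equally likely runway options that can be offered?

Set 240 + 60·log₂ n ≤ 440 → log₂ n ≤ (440 − 240)/60 = 3.3333.
So n ≤ 2^3.3333 = 10.079; the largest integer n is 10.

10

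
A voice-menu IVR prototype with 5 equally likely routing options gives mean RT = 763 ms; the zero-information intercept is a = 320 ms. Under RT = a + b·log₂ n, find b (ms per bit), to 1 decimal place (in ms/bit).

5 alternatives carry log₂ 5 = 2.3219 bits; the choice cost is 763 − 320 = 443 ms, so b = 443/2.3219 = 190.790 ms/bit.

190.8 ms/bit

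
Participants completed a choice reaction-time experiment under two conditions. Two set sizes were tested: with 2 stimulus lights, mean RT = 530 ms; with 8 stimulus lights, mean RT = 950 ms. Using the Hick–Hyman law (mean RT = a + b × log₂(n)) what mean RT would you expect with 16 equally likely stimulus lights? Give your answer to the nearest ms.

1160 ms

Solve the two-equation system in a and b:
  b = (950 − 530) / (log₂ 8 − log₂ 2) = 420 / (3 − 1) = 210 ms/bit
  a = 530 − 210 × 1 = 320 ms
Then RT(16) = 320 + 210 × log₂ 16 = 320 + 210 × 4 ≈ 1160.000 ms.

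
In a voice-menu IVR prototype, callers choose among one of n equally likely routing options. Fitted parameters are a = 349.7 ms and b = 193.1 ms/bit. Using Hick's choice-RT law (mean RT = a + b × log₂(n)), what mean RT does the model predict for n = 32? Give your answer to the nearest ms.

1315 ms

log₂(32) = 5 bits, so RT = 349.7 + 193.1 × 5 ≈ 1315.200 ms.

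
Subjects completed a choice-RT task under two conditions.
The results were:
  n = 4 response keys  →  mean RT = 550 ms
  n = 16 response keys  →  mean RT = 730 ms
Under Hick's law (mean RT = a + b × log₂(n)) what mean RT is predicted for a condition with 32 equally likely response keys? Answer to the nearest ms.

820 ms

Solve the two-equation system in a and b:
  b = (730 − 550) / (log₂ 16 − log₂ 4) = 180 / (4 − 2) = 90 ms/bit
  a = 550 − 90 × 2 = 370 ms
Then RT(32) = 370 + 90 × log₂ 32 = 370 + 90 × 5 ≈ 820.000 ms.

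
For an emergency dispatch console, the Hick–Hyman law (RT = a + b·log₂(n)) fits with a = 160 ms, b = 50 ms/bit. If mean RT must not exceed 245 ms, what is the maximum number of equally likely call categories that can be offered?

50·log₂ n ≤ 245 − 160 = 85, giving log₂ n ≤ 1.7000 and n ≤ 3.249. The largest whole number is 3.

3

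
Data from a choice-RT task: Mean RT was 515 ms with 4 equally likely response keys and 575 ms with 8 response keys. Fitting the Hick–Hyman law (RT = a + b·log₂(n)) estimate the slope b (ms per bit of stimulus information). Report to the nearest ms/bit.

60 ms/bit

The slope on a log₂ axis is (575 − 515) / (3 − 2) = 60 ms/bit.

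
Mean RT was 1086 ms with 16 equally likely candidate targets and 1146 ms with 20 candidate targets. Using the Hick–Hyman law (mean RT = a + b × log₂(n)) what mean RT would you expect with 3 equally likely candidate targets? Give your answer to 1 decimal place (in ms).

635.9 ms

With log₂ n on the abscissa the relation is linear; from the two conditions:
  b = (1146 − 1086) / (log₂ 20 − log₂ 16) = 60 / (4.3219 − 4) = 186.377 ms/bit
  a = 1086 − 186.377 × 4 = 340.492 ms
Then RT(3) = 340.492 + 186.377 × log₂ 3 = 340.492 + 186.377 × 1.5850 ≈ 635.893 ms.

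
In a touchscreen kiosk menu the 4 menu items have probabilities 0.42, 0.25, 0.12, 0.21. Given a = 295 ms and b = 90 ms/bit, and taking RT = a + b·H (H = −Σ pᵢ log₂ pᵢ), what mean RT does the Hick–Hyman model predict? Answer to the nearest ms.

Entropy contributions −pᵢ log₂ pᵢ: 0.5256, 0.5000, 0.3671, 0.4728; sum H = 1.8655 bits.
RT = a + bH = 295 + 90·1.8655 = 462.90 ms.

463 ms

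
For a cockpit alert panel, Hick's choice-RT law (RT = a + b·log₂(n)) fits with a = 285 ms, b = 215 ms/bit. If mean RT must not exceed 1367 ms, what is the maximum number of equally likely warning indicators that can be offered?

215·log₂ n ≤ 1367 − 285 = 1082, giving log₂ n ≤ 5.0326 and n ≤ 32.730. The largest whole number is 32.

32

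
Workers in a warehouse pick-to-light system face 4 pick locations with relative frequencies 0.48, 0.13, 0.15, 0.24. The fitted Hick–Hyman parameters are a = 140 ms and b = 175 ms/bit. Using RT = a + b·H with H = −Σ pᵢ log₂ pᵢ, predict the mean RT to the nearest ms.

Entropy contributions −pᵢ log₂ pᵢ: 0.5083, 0.3826, 0.4105, 0.4941; sum H = 1.7956 bits.
RT = a + bH = 140 + 175·1.7956 = 454.23 ms.

454 ms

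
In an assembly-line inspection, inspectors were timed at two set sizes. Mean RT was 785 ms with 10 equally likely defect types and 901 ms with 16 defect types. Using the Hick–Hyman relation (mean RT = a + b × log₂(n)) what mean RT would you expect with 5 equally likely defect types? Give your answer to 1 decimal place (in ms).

With log₂ n on the abscissa the relation is linear; from the two conditions:
  b = (901 − 785) / (log₂ 16 − log₂ 10) = 116 / (4 − 3.3219) = 171.073 ms/bit
  a = 785 − 171.073 × 3.3219 = 216.707 ms
Then RT(5) = 216.707 + 171.073 × log₂ 5 = 216.707 + 171.073 × 2.3219 ≈ 613.927 ms.

613.9 ms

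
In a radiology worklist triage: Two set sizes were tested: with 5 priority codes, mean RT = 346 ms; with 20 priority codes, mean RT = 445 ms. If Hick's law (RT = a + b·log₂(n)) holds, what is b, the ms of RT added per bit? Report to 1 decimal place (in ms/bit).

49.5 ms/bit

b = (RT₂ − RT₁)/(log₂ n₂ − log₂ n₁) = (445 − 346)/(4.3219 − 2.3219) = 49.500 ms/bit.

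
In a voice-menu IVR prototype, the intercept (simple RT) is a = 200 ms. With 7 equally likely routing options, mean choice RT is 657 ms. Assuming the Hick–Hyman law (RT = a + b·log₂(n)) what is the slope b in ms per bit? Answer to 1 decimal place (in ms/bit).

162.8 ms/bit

log₂(7) = 2.8074 bits.
b = (RT − a)/log₂ n = (657 − 200) / 2.8074 = 162.787 ms/bit.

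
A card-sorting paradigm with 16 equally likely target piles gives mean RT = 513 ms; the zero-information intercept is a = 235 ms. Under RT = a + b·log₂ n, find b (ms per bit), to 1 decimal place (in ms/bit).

69.5 ms/bit

16 alternatives carry log₂ 16 = 4 bits; the choice cost is 513 − 235 = 278 ms, so b = 278/4 = 69.500 ms/bit.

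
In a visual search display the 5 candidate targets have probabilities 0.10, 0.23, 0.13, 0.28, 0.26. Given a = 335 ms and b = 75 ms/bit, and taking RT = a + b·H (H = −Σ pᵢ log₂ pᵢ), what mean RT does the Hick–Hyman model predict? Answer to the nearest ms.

H = 0.10·log₂(1/0.10) + 0.23·log₂(1/0.23) + 0.13·log₂(1/0.13) + 0.28·log₂(1/0.28) + 0.26·log₂(1/0.26) = 2.2220 bits.
RT = 335 + 75 × 2.2220 = 501.65 ms.

502 ms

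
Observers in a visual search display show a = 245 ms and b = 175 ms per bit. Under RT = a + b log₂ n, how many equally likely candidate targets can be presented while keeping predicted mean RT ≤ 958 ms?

Set 245 + 175·log₂ n ≤ 958 → log₂ n ≤ (958 − 245)/175 = 4.0743.
So n ≤ 2^4.0743 = 16.845; the largest integer n is 16.

16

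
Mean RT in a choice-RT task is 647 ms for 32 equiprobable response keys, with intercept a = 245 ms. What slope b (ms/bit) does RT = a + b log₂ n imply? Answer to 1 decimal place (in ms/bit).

80.4 ms/bit

32 alternatives carry log₂ 32 = 5 bits; the choice cost is 647 − 245 = 402 ms, so b = 402/5 = 80.400 ms/bit.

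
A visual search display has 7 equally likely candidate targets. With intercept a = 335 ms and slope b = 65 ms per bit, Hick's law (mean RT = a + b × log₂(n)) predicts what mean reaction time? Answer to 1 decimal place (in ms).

log₂(7) = 2.8074 bits, so RT = 335 + 65 × 2.8074 ≈ 517.478 ms.

517.5 ms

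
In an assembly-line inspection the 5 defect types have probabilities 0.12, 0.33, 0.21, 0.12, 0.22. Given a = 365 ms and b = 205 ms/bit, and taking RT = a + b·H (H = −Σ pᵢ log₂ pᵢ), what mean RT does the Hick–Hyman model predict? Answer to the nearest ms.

819 ms

H = 0.12·log₂(1/0.12) + 0.33·log₂(1/0.33) + 0.21·log₂(1/0.21) + 0.12·log₂(1/0.12) + 0.22·log₂(1/0.22) = 2.2154 bits.
RT = 365 + 205 × 2.2154 = 819.15 ms.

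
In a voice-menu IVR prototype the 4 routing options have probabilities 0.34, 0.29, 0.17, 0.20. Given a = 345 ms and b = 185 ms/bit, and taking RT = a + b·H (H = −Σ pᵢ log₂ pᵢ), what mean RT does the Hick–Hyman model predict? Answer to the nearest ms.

H = 0.34·log₂(1/0.34) + 0.29·log₂(1/0.29) + 0.17·log₂(1/0.17) + 0.20·log₂(1/0.20) = 1.9461 bits.
RT = 345 + 185 × 1.9461 = 705.02 ms.

705 ms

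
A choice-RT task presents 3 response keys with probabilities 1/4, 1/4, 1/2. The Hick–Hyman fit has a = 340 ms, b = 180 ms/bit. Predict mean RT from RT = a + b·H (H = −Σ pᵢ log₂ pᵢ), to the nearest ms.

Each term −pᵢ log₂ pᵢ: 0.25·2 + 0.25·2 + 0.5·1; summed, H = 1.500 bits.
Mean RT = a + bH = 340 + 180·1.500 = 610.00 ms.

610 ms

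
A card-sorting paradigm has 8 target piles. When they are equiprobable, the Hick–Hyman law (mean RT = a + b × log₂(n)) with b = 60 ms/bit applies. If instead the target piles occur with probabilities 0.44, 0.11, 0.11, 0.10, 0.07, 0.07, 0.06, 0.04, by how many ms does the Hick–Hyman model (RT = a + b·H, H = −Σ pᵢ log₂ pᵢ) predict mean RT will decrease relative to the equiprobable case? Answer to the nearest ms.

The RT saving is b·ΔH. Equiprobable H₀ = log₂(8) = 3.0000 bits; with the given probabilities H = 2.5203 bits.
b·(H₀ − H) = 60 × (3.0000 − 2.5203) = 28.78 ms.

29 ms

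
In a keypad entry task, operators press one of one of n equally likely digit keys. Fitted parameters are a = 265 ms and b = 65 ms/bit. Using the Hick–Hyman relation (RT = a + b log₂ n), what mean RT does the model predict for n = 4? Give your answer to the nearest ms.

log₂(4) = 2 bits, so RT = 265 + 65 × 2 ≈ 395.000 ms.

395 ms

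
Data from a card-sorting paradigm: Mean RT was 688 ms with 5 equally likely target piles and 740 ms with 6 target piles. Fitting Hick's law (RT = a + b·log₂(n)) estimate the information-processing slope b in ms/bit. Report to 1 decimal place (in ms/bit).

197.7 ms/bit

The slope on a log₂ axis is (740 − 688) / (2.5850 − 2.3219) = 197.693 ms/bit.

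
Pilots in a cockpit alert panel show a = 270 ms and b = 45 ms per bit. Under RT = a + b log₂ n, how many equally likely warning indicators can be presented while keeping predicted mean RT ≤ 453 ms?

Set 270 + 45·log₂ n ≤ 453 → log₂ n ≤ (453 − 270)/45 = 4.0667.
So n ≤ 2^4.0667 = 16.757; the largest integer n is 16.

16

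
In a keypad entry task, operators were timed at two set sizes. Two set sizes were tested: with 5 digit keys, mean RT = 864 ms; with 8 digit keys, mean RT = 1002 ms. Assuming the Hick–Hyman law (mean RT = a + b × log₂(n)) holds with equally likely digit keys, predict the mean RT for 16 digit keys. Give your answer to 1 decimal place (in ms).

Solve the two-equation system in a and b:
  b = (1002 − 864) / (log₂ 8 − log₂ 5) = 138 / (3 − 2.3219) = 203.518 ms/bit
  a = 864 − 203.518 × 2.3219 = 391.445 ms
Then RT(16) = 391.445 + 203.518 × log₂ 16 = 391.445 + 203.518 × 4 ≈ 1205.518 ms.

1205.5 ms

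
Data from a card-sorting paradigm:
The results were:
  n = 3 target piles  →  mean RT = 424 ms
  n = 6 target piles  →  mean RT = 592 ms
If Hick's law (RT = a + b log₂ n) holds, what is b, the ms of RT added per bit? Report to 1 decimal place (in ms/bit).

The slope on a log₂ axis is (592 − 424) / (2.5850 − 1.5850) = 168.000 ms/bit.

168.0 ms/bit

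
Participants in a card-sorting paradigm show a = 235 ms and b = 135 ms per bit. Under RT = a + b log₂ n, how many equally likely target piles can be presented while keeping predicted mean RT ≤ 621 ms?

7

Set 235 + 135·log₂ n ≤ 621 → log₂ n ≤ (621 − 235)/135 = 2.8593.
So n ≤ 2^2.8593 = 7.256; the largest integer n is 7.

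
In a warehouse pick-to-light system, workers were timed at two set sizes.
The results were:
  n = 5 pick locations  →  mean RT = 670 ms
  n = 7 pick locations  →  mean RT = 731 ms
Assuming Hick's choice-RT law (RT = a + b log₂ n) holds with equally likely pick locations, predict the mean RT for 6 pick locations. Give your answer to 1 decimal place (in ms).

703.1 ms

Fit slope and intercept:
  b = (731 − 670) / (log₂ 7 − log₂ 5) = 61 / (2.8074 − 2.3219) = 125.663 ms/bit
  a = 670 − 125.663 × 2.3219 = 378.220 ms
Then RT(6) = 378.220 + 125.663 × log₂ 6 = 378.220 + 125.663 × 2.5850 ≈ 703.054 ms.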